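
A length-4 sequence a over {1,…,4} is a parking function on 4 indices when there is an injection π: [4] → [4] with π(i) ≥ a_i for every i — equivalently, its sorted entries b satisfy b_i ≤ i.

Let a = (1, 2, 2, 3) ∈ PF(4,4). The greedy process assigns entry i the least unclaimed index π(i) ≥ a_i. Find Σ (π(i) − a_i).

2

Σπ(i) = 1+…+4 = 10; Σa = 1+2+2+3 = 8; disp = 10−8 = 2.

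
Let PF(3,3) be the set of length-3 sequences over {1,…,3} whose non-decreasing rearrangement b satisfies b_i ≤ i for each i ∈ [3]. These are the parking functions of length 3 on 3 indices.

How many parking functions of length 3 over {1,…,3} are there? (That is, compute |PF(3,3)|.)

|PF(3,3)| = 1·4^2 = 1 · 16 = 16 [KW]
Example (3,1,2) → sorted (1,2,3): b_i ≤ i ∀i, a PF.

16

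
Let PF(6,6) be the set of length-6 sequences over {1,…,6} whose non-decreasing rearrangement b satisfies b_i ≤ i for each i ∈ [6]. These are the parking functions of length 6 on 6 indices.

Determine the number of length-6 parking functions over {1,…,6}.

16807

|PF| = 1·7^5 = 1 · 16807 = 16807 (Pollak)
E.g. (5,1,3,3,2,1) → sorted (1,1,2,3,3,5): b_i ≤ i ∀i, a PF.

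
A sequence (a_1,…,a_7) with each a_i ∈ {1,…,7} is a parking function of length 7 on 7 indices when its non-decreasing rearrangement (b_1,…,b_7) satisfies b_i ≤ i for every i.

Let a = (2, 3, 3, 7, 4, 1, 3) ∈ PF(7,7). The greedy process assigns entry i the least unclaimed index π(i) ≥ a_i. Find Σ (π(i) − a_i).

5

Σπ = 7·8/2 = 28 (π permutes [7]); Σa = 2+3+3+7+4+1+3 = 23; disp = 28−23 = 5.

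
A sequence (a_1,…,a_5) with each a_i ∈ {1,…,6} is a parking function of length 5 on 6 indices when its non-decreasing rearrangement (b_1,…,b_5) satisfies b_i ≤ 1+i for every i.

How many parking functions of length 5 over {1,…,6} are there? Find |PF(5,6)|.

#PF = (7−5)·7^(5−1) = 2 · 2401 = 4802 (Pollak)
Example (1,3,1,2,2) → sorted (1,1,2,2,3): b_i ≤ 1+i ∀i, a PF.

4802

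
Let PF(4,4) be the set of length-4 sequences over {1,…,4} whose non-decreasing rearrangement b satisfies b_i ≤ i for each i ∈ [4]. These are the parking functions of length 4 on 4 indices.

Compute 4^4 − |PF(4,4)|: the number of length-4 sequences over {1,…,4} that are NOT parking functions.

131

|PF| = (4+1−4)·(4+1)^{4−1} = 1 · 125 = 125 [KW]
One tuple (2,4,2,3) → sorted (2,2,3,4): b_1=2>1, not a PF.
Total 256; non-PF = 256−125 = 131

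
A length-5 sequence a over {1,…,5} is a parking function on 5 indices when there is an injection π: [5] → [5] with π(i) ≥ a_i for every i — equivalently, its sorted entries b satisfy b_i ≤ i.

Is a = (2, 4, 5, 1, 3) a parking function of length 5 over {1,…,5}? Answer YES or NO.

Sorted: b = (1, 2, 3, 4, 5).
  b_1=1 ≤ 1
  b_2=2 ≤ 2
  b_3=3 ≤ 3
  b_4=4 ≤ 4
  b_5=5 ≤ 5
All bounds hold ⇒ YES

YES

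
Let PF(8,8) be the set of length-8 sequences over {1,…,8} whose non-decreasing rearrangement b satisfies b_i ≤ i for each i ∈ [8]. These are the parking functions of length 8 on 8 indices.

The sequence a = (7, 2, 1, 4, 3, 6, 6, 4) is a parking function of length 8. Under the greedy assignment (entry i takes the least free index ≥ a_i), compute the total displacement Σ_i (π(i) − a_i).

3

Σπ(i) = 1+…+8 = 36; Σa = 7+2+1+4+3+6+6+4 = 33; disp = 36−33 = 3.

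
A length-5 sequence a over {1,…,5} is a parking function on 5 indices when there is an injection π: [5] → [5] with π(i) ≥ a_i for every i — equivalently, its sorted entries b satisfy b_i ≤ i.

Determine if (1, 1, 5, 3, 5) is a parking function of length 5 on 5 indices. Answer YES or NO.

Sorted: b = (1, 1, 3, 5, 5).
  b_1=1 ≤ 1
  b_2=1 ≤ 2
  b_3=3 ≤ 3
  b_4=5 > 4
  fails at i=4 ⇒ NO

NO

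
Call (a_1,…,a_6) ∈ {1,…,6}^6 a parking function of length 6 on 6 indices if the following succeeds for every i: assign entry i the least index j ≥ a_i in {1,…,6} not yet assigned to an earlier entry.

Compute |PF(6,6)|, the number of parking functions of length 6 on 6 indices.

Count = (6+1−6)·(6+1)^{6−1} = 1 · 16807 = 16807 (Pollak)
One tuple (2,3,4,2,3,1) → sorted (1,2,2,3,3,4): b_i ≤ i ∀i, a PF.

16807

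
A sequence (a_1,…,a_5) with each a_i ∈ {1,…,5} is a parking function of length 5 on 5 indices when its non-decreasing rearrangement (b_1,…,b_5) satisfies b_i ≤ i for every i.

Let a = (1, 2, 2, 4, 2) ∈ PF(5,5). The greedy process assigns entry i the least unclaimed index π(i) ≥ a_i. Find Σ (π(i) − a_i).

Σπ = 5·6/2 = 15 (π permutes [5]); Σa = 1+2+2+4+2 = 11; disp = 15−11 = 4.

4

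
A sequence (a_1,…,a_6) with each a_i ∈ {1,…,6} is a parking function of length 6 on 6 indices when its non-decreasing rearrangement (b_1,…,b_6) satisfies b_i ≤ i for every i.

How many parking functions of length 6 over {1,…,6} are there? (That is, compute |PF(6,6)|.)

16807

|PF(6,6)| = (7−6)·7^(6−1) = 1 · 16807 = 16807 (Konheim–Weiss)
E.g. (2,1,1,1,2,6) → sorted (1,1,1,2,2,6): b_i ≤ i ∀i, a PF.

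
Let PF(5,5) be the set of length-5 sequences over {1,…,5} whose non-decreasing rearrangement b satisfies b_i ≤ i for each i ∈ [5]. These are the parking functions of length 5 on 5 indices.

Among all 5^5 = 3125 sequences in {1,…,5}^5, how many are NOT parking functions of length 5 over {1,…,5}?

|PF(5,5)| = (5−5+1)·(5+1)^(5−1) = 1×1296 = 1296
Check (4,3,1,4,5) → sorted (1,3,4,4,5): b_2=3>2, not a PF.
Total 3125; non-PF = 3125−1296 = 1829

1829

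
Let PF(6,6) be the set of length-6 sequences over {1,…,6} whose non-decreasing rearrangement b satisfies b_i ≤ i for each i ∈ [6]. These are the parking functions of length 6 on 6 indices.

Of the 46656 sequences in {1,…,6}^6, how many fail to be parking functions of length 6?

29849

#PF = (6+1−6)·(6+1)^{6−1} = 1×16807 = 16807 (Pollak)
One tuple (6,6,4,6,6,6) → sorted (4,6,6,6,6,6): b_1=4>1, not a PF.
6^6 − 16807 = 46656 − 16807 = 29849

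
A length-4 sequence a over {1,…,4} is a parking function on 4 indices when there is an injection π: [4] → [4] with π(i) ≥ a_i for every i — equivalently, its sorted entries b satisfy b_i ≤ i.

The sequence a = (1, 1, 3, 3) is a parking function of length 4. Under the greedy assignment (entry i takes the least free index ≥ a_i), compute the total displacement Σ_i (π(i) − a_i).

Σπ = 10 ({1..4} each once); Σa = 1+1+3+3 = 8; disp = 10−8 = 2.

2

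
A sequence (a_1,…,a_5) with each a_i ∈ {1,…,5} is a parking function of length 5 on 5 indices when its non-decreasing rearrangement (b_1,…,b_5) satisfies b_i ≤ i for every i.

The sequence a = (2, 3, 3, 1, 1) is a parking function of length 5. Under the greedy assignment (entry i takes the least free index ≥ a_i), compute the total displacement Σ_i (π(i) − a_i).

5

Σπ = 5·6/2 = 15 (π permutes [5]); Σa = 2+3+3+1+1 = 10; disp = 15−10 = 5.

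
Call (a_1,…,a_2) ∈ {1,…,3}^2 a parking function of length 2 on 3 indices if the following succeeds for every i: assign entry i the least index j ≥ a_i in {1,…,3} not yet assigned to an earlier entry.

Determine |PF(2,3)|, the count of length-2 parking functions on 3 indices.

|PF| = (4−2)·4^(2−1) = 2×4 = 8 (Pollak)
One tuple (2,1) → sorted (1,2): b_i ≤ 1+i ∀i, a PF.

8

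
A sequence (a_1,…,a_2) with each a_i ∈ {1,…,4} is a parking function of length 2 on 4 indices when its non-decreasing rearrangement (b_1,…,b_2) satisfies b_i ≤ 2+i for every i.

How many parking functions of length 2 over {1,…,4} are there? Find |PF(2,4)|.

#PF = (4+1−2)·(4+1)^{2−1} = 3·5 = 15
E.g. (4,2) → sorted (2,4): b_i ≤ 2+i ∀i, a PF.

15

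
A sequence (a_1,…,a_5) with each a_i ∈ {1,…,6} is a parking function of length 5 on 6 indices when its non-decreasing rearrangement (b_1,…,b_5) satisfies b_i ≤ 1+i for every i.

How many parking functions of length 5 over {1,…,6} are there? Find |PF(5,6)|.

Count = (6−5+1)·(6+1)^(5−1) = 2·2401 = 4802 (Konheim–Weiss)
Example (4,3,6,4,1) → sorted (1,3,4,4,6): b_i ≤ 1+i ∀i, a PF.

4802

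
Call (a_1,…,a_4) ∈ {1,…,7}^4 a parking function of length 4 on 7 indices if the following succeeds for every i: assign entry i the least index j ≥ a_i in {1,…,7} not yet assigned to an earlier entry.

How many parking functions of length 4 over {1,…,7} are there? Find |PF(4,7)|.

2048

|PF| = (7+1−4)·(7+1)^{4−1} = 4·512 = 2048 (Konheim–Weiss)
E.g. (4,4,6,5) → sorted (4,4,5,6): b_i ≤ 3+i ∀i, a PF.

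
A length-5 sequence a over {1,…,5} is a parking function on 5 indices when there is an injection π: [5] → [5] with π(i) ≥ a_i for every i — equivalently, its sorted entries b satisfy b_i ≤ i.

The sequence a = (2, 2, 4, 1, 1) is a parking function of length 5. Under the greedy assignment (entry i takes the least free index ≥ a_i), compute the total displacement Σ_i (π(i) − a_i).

5

Σπ = 5·6/2 = 15 (π permutes [5]); Σa = 2+2+4+1+1 = 10; disp = 15−10 = 5.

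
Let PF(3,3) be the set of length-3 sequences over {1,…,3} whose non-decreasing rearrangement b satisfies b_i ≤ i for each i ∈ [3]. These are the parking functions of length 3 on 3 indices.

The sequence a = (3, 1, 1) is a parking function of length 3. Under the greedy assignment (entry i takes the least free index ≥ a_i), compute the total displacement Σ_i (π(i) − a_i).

1

Σπ(i) = 1+…+3 = 6; Σa = 3+1+1 = 5; disp = 6−5 = 1.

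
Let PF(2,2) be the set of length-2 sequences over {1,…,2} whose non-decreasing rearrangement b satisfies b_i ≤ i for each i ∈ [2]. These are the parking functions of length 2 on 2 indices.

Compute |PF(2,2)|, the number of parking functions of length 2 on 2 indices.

3

Count = (2+1−2)·(2+1)^{2−1} = 1×3 = 3 (Konheim–Weiss)
Example (1,1) → sorted (1,1): b_i ≤ i ∀i, a PF.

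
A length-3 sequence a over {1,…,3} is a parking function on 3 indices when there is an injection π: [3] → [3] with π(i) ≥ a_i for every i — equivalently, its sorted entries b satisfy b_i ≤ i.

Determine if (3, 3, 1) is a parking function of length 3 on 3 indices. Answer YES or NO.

Rearranged: b = (1, 3, 3).
  b_1=1 ≤ 1
  b_2=3 > 2
  fails at i=2 ⇒ NO

NO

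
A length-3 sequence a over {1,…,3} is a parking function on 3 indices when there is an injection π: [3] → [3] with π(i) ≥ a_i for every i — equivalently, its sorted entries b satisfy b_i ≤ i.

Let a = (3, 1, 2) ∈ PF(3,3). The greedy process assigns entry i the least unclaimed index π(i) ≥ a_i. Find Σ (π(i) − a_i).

0

Σπ = 6 ({1..3} each once); Σa = 3+1+2 = 6; disp = 6−6 = 0.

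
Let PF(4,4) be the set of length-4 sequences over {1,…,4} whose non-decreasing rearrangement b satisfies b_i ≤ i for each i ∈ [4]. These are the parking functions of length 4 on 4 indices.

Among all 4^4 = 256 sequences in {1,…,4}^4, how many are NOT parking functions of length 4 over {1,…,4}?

|PF| = (4+1−4)·(4+1)^{4−1} = 1·125 = 125 (Konheim–Weiss)
Example (3,2,2,4) → sorted (2,2,3,4): b_1=2>1, not a PF.
So 256 − 125 = 131 fail.

131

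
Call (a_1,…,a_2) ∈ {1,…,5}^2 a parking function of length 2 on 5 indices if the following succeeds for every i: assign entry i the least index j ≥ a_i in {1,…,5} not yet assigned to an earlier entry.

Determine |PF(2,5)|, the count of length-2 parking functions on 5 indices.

|PF| = (5−2+1)·(5+1)^(2−1) = 4×6 = 24 [KW]
Check (3,3) → sorted (3,3): b_i ≤ 3+i ∀i, a PF.

24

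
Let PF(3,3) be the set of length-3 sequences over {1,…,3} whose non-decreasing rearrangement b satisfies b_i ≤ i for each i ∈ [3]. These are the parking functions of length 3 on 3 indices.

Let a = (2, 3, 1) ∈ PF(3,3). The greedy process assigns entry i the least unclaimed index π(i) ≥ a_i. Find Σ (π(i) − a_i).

Σπ = 3·4/2 = 6 (π permutes [3]); Σa = 2+3+1 = 6; disp = 6−6 = 0.

0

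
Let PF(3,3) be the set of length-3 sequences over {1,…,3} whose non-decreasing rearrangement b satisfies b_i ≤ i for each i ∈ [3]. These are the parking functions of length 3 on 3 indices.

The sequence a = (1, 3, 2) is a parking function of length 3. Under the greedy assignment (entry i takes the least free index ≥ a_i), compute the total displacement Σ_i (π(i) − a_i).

Σπ = 6 ({1..3} each once); Σa = 1+3+2 = 6; disp = 6−6 = 0.

0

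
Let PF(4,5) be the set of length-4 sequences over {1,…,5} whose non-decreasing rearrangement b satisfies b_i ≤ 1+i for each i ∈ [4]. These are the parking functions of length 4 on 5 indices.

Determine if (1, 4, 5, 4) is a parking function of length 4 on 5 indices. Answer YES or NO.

Rearranged: b = (1, 4, 4, 5).
  b_1=1 ≤ 2
  b_2=4 > 3
  fails at i=2 ⇒ NO

NO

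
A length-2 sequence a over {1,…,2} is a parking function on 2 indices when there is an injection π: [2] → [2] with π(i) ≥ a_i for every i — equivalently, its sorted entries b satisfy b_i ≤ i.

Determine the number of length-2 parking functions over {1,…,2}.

3

Count = (3−2)·3^(2−1) = 1·3 = 3 (Konheim–Weiss)
Example (1,2) → sorted (1,2): b_i ≤ i ∀i, a PF.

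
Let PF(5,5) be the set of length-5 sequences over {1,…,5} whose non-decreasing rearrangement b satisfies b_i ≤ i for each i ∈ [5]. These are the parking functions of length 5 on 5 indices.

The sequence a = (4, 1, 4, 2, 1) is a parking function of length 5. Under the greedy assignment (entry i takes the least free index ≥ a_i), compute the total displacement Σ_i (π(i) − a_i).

Σπ(i) = 1+…+5 = 15; Σa = 4+1+4+2+1 = 12; disp = 15−12 = 3.

3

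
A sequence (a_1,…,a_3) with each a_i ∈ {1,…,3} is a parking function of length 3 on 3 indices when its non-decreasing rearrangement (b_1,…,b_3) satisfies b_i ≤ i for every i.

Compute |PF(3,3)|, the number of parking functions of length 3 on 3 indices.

|PF(3,3)| = (3−3+1)·(3+1)^(3−1) = 1·16 = 16
One tuple (2,1,2) → sorted (1,2,2): b_i ≤ i ∀i, a PF.

16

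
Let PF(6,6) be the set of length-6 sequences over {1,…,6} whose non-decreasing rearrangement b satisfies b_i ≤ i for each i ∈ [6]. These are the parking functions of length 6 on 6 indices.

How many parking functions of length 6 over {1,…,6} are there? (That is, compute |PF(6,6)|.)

|PF| = (6−6+1)·(6+1)^(6−1) = 1 · 16807 = 16807 (Pollak)
One tuple (1,5,3,1,3,1) → sorted (1,1,1,3,3,5): b_i ≤ i ∀i, a PF.

16807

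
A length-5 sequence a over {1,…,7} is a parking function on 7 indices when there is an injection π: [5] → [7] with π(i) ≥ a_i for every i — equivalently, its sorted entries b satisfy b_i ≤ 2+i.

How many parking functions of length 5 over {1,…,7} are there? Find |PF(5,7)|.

12288

Count = (8−5)·8^(5−1) = 3×4096 = 12288 (Pollak)
Check (1,5,2,7,5) → sorted (1,2,5,5,7): b_i ≤ 2+i ∀i, a PF.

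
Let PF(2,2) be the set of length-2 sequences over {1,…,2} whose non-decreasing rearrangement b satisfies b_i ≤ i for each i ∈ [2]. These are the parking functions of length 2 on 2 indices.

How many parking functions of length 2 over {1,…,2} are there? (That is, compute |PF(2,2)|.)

3

|PF(2,2)| = (2+1−2)·(2+1)^{2−1} = 1×3 = 3 (Pollak)
One tuple (2,1) → sorted (1,2): b_i ≤ i ∀i, a PF.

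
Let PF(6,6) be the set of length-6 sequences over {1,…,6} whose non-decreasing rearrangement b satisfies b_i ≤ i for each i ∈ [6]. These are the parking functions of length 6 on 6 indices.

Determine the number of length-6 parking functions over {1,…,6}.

|PF(6,6)| = (6+1−6)·(6+1)^{6−1} = 1×16807 = 16807 [KW]
One tuple (4,1,4,1,3,1) → sorted (1,1,1,3,4,4): b_i ≤ i ∀i, a PF.

16807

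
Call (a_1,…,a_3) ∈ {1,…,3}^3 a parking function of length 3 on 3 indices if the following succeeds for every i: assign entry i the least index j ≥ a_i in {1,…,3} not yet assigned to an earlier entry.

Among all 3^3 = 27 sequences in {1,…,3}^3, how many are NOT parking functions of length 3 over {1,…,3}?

11

Count = (4−3)·4^(3−1) = 1×16 = 16 [KW]
Example (3,2,3) → sorted (2,3,3): b_1=2>1, not a PF.
Total 27; non-PF = 27−16 = 11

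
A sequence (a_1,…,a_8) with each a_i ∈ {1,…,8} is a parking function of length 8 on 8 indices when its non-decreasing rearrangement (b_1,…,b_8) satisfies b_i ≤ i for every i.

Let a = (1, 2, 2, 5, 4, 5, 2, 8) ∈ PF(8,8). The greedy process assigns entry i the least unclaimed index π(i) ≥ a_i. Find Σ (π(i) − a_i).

Σπ(i) = 1+…+8 = 36; Σa = 1+2+2+5+4+5+2+8 = 29; disp = 36−29 = 7.

7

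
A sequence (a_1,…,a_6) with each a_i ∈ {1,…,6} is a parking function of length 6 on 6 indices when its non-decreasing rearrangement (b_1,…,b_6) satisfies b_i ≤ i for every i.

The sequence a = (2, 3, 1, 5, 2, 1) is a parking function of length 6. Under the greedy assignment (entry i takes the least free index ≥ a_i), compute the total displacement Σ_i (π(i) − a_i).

Σπ = 6·7/2 = 21 (π permutes [6]); Σa = 2+3+1+5+2+1 = 14; disp = 21−14 = 7.

7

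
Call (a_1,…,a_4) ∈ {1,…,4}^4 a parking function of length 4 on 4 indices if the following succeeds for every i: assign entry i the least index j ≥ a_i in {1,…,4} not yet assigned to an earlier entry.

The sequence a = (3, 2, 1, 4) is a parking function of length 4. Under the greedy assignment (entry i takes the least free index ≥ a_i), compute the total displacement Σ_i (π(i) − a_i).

0

Σπ(i) = 1+…+4 = 10; Σa = 3+2+1+4 = 10; disp = 10−10 = 0.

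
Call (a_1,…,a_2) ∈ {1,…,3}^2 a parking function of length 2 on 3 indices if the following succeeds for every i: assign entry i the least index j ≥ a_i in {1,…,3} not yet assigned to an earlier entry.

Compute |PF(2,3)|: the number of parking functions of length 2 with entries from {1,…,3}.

|PF(2,3)| = (3+1−2)·(3+1)^{2−1} = 2 · 4 = 8
Check (3,2) → sorted (2,3): b_i ≤ 1+i ∀i, a PF.

8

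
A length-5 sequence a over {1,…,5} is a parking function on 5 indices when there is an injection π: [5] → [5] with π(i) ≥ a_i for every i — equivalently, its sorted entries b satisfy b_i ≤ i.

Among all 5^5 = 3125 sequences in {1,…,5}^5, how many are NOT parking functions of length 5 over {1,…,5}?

#PF = 1·6^4 = 1·1296 = 1296
Check (2,3,4,4,4) → sorted (2,3,4,4,4): b_1=2>1, not a PF.
So 3125 − 1296 = 1829 fail.

1829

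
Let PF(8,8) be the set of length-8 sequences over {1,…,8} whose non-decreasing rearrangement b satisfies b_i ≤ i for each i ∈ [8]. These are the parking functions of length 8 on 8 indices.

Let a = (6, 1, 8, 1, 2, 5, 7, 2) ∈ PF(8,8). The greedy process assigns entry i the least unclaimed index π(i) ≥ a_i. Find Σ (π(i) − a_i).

Σπ = 8·9/2 = 36 (π permutes [8]); Σa = 6+1+8+1+2+5+7+2 = 32; disp = 36−32 = 4.

4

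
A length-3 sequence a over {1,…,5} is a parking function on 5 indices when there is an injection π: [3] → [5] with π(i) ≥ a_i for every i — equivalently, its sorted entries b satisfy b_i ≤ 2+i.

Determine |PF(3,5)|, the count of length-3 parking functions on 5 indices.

108

|PF(3,5)| = (5−3+1)·(5+1)^(3−1) = 3 · 36 = 108 (Pollak)
One tuple (2,2,1) → sorted (1,2,2): b_i ≤ 2+i ∀i, a PF.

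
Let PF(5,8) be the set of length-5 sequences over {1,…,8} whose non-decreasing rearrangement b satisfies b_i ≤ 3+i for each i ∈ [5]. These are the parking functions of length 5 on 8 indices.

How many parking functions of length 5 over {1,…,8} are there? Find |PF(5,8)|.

Count = (8+1−5)·(8+1)^{5−1} = 4 · 6561 = 26244 [KW]
E.g. (2,6,4,4,5) → sorted (2,4,4,5,6): b_i ≤ 3+i ∀i, a PF.

26244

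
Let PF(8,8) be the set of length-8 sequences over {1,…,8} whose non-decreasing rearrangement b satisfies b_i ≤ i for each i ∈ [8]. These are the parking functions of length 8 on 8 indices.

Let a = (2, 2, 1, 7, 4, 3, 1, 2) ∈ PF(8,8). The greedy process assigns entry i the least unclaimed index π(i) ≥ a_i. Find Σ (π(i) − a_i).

14

Σπ(i) = 1+…+8 = 36; Σa = 2+2+1+7+4+3+1+2 = 22; disp = 36−22 = 14.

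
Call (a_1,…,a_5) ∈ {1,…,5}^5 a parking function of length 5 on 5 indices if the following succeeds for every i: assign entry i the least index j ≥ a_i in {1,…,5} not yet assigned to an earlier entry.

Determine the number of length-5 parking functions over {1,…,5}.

1296

#PF = (5+1−5)·(5+1)^{5−1} = 1 · 1296 = 1296
Example (1,2,2,4,4) → sorted (1,2,2,4,4): b_i ≤ i ∀i, a PF.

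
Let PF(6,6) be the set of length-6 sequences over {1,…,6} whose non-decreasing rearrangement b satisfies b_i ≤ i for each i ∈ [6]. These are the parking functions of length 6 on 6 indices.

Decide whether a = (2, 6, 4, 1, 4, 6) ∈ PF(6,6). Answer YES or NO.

Order a: b = (1, 2, 4, 4, 6, 6).
  b_1=1 ≤ 1
  b_2=2 ≤ 2
  b_3=4 > 3
  fails at i=3 ⇒ NO

NO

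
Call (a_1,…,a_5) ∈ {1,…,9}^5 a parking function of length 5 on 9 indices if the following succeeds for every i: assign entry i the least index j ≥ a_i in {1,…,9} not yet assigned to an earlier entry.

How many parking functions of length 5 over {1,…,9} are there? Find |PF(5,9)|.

50000

Count = 5·10^4 = 5 · 10000 = 50000 (Pollak)
Check (5,1,2,2,7) → sorted (1,2,2,5,7): b_i ≤ 4+i ∀i, a PF.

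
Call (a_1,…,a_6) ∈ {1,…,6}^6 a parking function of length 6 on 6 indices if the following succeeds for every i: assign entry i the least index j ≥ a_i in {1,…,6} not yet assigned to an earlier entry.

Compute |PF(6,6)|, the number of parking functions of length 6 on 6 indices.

16807

|PF| = (6−6+1)·(6+1)^(6−1) = 1·16807 = 16807 (Konheim–Weiss)
Check (6,1,4,3,4,2) → sorted (1,2,3,4,4,6): b_i ≤ i ∀i, a PF.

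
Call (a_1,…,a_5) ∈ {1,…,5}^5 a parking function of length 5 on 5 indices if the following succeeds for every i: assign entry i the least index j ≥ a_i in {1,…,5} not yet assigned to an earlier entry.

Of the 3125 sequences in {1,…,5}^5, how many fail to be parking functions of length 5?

1829

|PF(5,5)| = (5+1−5)·(5+1)^{5−1} = 1×1296 = 1296 (Pollak)
Check (1,5,4,4,4) → sorted (1,4,4,4,5): b_2=4>2, not a PF.
So 3125 − 1296 = 1829 fail.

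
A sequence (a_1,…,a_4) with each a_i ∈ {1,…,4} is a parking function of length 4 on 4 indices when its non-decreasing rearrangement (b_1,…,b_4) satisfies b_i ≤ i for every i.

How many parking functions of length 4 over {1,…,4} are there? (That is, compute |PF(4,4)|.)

#PF = 1·5^3 = 1×125 = 125 (Konheim–Weiss)
Check (4,3,1,1) → sorted (1,1,3,4): b_i ≤ i ∀i, a PF.

125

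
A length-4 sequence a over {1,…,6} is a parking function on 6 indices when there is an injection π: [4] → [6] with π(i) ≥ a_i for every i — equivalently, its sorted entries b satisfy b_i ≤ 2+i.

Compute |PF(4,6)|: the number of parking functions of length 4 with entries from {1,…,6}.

|PF(4,6)| = 3·7^3 = 3×343 = 1029 (Pollak)
E.g. (2,4,5,2) → sorted (2,2,4,5): b_i ≤ 2+i ∀i, a PF.

1029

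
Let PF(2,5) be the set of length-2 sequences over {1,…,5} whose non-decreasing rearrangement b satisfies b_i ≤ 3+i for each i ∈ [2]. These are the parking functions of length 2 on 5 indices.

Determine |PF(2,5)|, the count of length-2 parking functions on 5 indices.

24

#PF = (5−2+1)·(5+1)^(2−1) = 4 · 6 = 24 (Konheim–Weiss)
Check (1,3) → sorted (1,3): b_i ≤ 3+i ∀i, a PF.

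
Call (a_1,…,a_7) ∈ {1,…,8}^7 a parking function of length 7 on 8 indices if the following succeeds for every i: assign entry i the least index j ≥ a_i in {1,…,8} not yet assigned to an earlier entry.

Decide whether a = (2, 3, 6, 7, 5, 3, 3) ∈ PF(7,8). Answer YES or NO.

YES

Sorted: b = (2, 3, 3, 3, 5, 6, 7).
  b_1=2 ≤ 2
  b_2=3 ≤ 3
  b_3=3 ≤ 4
  b_4=3 ≤ 5
  b_5=5 ≤ 6
  b_6=6 ≤ 7
  b_7=7 ≤ 8
All bounds hold ⇒ YES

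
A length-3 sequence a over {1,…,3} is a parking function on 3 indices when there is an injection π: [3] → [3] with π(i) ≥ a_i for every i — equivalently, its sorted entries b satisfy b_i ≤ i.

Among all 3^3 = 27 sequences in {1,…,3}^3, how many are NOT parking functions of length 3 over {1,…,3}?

11

|PF(3,3)| = 1·4^2 = 1 · 16 = 16 (Konheim–Weiss)
Example (3,3,1) → sorted (1,3,3): b_2=3>2, not a PF.
3^3 − 16 = 27 − 16 = 11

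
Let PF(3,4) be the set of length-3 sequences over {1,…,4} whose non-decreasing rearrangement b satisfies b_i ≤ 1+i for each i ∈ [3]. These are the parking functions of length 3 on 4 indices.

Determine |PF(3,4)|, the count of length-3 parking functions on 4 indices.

50

|PF(3,4)| = (5−3)·5^(3−1) = 2 · 25 = 50
One tuple (2,3,4) → sorted (2,3,4): b_i ≤ 1+i ∀i, a PF.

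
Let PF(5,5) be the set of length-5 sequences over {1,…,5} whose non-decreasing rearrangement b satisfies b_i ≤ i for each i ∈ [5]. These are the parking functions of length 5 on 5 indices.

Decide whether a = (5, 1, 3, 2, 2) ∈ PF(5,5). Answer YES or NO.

YES

Sorted: b = (1, 2, 2, 3, 5).
  b_1=1 ≤ 1
  b_2=2 ≤ 2
  b_3=2 ≤ 3
  b_4=3 ≤ 4
  b_5=5 ≤ 5
All bounds hold ⇒ YES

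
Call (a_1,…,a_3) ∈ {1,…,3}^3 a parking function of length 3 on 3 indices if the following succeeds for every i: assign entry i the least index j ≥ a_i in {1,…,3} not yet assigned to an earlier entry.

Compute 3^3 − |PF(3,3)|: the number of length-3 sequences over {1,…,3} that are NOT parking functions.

11

|PF| = (3−3+1)·(3+1)^(3−1) = 1 · 16 = 16 [KW]
Check (2,3,2) → sorted (2,2,3): b_1=2>1, not a PF.
So 27 − 16 = 11 fail.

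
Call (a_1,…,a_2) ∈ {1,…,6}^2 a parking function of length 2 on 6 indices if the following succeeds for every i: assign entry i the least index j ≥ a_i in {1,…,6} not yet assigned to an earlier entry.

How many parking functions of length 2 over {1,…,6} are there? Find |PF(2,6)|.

35

#PF = (6+1−2)·(6+1)^{2−1} = 5 · 7 = 35 [KW]
Check (2,1) → sorted (1,2): b_i ≤ 4+i ∀i, a PF.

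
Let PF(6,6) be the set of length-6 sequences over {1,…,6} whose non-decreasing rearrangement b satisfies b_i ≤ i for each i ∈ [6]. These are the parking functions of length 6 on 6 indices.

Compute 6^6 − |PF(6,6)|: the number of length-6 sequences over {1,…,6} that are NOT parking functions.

29849

#PF = (6+1−6)·(6+1)^{6−1} = 1 · 16807 = 16807 [KW]
Check (2,4,6,4,6,5) → sorted (2,4,4,5,6,6): b_1=2>1, not a PF.
So 46656 − 16807 = 29849 fail.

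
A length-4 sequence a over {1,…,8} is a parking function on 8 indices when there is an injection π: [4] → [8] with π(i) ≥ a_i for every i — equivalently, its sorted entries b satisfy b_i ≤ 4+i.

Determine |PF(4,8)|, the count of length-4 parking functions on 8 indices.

Count = (8+1−4)·(8+1)^{4−1} = 5·729 = 3645 [KW]
One tuple (7,6,5,4) → sorted (4,5,6,7): b_i ≤ 4+i ∀i, a PF.

3645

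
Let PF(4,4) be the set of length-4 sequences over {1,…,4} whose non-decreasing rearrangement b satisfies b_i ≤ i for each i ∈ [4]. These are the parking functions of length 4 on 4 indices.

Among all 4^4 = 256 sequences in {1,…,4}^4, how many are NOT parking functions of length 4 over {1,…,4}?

#PF = (4+1−4)·(4+1)^{4−1} = 1×125 = 125 [KW]
Example (3,4,2,3) → sorted (2,3,3,4): b_1=2>1, not a PF.
4^4 − 125 = 256 − 125 = 131

131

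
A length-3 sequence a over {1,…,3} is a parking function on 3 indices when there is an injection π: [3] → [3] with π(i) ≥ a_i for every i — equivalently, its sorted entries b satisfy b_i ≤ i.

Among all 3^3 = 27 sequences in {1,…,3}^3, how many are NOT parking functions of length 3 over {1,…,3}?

11

|PF| = (4−3)·4^(3−1) = 1×16 = 16 (Pollak)
Check (2,2,2) → sorted (2,2,2): b_1=2>1, not a PF.
3^3 − 16 = 27 − 16 = 11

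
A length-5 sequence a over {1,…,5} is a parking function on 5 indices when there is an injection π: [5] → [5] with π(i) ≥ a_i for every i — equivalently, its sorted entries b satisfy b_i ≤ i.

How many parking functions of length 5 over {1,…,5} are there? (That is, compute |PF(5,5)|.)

Count = (5−5+1)·(5+1)^(5−1) = 1 · 1296 = 1296
E.g. (1,4,5,2,3) → sorted (1,2,3,4,5): b_i ≤ i ∀i, a PF.

1296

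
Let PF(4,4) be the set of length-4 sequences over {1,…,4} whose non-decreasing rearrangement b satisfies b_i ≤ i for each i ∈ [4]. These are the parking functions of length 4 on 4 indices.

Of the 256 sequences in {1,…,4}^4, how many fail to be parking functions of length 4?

|PF| = (5−4)·5^(4−1) = 1·125 = 125 [KW]
Check (4,4,1,4) → sorted (1,4,4,4): b_2=4>2, not a PF.
So 256 − 125 = 131 fail.

131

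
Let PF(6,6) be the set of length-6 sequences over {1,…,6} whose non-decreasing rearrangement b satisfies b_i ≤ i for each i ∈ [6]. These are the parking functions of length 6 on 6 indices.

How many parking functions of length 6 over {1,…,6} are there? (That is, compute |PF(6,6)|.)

16807

Count = (6−6+1)·(6+1)^(6−1) = 1×16807 = 16807 (Pollak)
E.g. (5,2,3,6,4,1) → sorted (1,2,3,4,5,6): b_i ≤ i ∀i, a PF.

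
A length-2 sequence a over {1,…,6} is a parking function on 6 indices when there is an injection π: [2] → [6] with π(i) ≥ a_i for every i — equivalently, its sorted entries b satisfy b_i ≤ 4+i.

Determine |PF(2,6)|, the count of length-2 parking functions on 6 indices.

|PF(2,6)| = (7−2)·7^(2−1) = 5 · 7 = 35 [KW]
One tuple (6,2) → sorted (2,6): b_i ≤ 4+i ∀i, a PF.

35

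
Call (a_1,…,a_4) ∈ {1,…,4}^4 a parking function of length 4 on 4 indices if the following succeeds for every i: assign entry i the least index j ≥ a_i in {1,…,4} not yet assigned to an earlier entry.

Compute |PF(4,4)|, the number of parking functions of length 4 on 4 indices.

125

|PF(4,4)| = (5−4)·5^(4−1) = 1 · 125 = 125
Check (1,1,3,2) → sorted (1,1,2,3): b_i ≤ i ∀i, a PF.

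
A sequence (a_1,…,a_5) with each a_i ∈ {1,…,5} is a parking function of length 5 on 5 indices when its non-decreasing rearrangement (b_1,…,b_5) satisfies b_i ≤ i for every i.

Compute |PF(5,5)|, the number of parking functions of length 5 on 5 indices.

#PF = 1·6^4 = 1·1296 = 1296 (Konheim–Weiss)
Example (1,2,3,5,2) → sorted (1,2,2,3,5): b_i ≤ i ∀i, a PF.

1296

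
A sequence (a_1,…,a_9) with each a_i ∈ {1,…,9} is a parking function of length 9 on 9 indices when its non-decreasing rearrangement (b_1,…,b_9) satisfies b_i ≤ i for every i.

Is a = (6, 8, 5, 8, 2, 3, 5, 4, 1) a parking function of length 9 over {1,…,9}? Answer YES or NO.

Sorted: b = (1, 2, 3, 4, 5, 5, 6, 8, 8).
  b_1=1 ≤ 1
  b_2=2 ≤ 2
  b_3=3 ≤ 3
  b_4=4 ≤ 4
  b_5=5 ≤ 5
  b_6=5 ≤ 6
  b_7=6 ≤ 7
  b_8=8 ≤ 8
  b_9=8 ≤ 9
All bounds hold ⇒ YES

YES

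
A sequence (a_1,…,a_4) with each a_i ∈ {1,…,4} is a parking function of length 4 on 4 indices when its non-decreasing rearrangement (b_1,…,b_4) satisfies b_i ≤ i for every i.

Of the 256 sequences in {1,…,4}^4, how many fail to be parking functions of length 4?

|PF| = (4+1−4)·(4+1)^{4−1} = 1 · 125 = 125 (Pollak)
One tuple (3,4,2,3) → sorted (2,3,3,4): b_1=2>1, not a PF.
Total 256; non-PF = 256−125 = 131

131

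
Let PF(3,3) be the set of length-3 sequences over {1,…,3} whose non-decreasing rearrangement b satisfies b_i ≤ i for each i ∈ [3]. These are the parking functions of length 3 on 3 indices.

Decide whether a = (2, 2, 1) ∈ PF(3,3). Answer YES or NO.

YES

Rearranged: b = (1, 2, 2).
  b_1=1 ≤ 1
  b_2=2 ≤ 2
  b_3=2 ≤ 3
All bounds hold ⇒ YES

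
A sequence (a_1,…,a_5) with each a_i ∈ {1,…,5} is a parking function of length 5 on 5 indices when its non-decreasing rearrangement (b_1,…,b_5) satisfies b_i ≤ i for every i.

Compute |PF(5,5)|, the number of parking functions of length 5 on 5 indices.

|PF(5,5)| = (6−5)·6^(5−1) = 1·1296 = 1296
One tuple (3,1,2,1,5) → sorted (1,1,2,3,5): b_i ≤ i ∀i, a PF.

1296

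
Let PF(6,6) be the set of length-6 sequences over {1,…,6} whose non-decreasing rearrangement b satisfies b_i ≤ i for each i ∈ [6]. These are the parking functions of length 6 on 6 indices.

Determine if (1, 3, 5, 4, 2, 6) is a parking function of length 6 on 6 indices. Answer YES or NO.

Sorted: b = (1, 2, 3, 4, 5, 6).
  b_1=1 ≤ 1
  b_2=2 ≤ 2
  b_3=3 ≤ 3
  b_4=4 ≤ 4
  b_5=5 ≤ 5
  b_6=6 ≤ 6
All bounds hold ⇒ YES

YES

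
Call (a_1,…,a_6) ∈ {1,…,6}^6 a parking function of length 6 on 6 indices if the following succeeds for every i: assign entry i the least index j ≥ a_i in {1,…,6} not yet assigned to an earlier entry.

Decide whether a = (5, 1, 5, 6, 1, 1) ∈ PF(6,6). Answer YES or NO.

NO

Order a: b = (1, 1, 1, 5, 5, 6).
  b_1=1 ≤ 1
  b_2=1 ≤ 2
  b_3=1 ≤ 3
  b_4=5 > 4
  fails at i=4 ⇒ NO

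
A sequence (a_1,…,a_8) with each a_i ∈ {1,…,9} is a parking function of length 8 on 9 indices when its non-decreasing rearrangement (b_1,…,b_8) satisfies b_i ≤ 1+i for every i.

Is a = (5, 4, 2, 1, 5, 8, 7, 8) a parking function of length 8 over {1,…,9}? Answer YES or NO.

YES

Rearranged: b = (1, 2, 4, 5, 5, 7, 8, 8).
  b_1=1 ≤ 2
  b_2=2 ≤ 3
  b_3=4 ≤ 4
  b_4=5 ≤ 5
  b_5=5 ≤ 6
  b_6=7 ≤ 7
  b_7=8 ≤ 8
  b_8=8 ≤ 9
All bounds hold ⇒ YES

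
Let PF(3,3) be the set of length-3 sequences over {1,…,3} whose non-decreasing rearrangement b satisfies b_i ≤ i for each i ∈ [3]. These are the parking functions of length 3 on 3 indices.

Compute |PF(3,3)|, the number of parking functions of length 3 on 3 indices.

16

|PF| = 1·4^2 = 1×16 = 16
Example (1,2,3) → sorted (1,2,3): b_i ≤ i ∀i, a PF.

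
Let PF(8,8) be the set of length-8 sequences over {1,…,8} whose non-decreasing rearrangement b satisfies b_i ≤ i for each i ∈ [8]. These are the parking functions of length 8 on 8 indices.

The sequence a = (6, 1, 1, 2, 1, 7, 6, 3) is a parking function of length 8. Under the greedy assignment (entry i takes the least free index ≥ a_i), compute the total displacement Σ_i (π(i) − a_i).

Σπ = 8·9/2 = 36 (π permutes [8]); Σa = 6+1+1+2+1+7+6+3 = 27; disp = 36−27 = 9.

9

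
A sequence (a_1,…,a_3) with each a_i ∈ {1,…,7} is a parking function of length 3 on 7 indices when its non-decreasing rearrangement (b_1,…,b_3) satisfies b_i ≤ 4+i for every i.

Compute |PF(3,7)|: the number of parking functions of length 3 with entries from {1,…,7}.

#PF = 5·8^2 = 5 · 64 = 320
Example (2,7,2) → sorted (2,2,7): b_i ≤ 4+i ∀i, a PF.

320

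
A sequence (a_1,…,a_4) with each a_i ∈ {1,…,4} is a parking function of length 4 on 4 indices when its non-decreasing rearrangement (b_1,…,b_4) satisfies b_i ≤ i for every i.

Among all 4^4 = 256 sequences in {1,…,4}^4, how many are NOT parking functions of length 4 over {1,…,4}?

|PF(4,4)| = (5−4)·5^(4−1) = 1 · 125 = 125 (Konheim–Weiss)
E.g. (4,4,1,3) → sorted (1,3,4,4): b_2=3>2, not a PF.
4^4 − 125 = 256 − 125 = 131

131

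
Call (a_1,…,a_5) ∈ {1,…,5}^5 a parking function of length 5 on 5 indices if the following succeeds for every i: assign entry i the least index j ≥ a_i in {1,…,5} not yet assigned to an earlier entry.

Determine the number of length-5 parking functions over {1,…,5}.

1296

#PF = (5−5+1)·(5+1)^(5−1) = 1 · 1296 = 1296 [KW]
One tuple (2,4,2,3,1) → sorted (1,2,2,3,4): b_i ≤ i ∀i, a PF.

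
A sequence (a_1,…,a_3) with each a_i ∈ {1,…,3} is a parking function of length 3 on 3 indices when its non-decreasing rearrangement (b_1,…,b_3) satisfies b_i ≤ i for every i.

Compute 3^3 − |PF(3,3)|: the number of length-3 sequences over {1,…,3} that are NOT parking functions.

#PF = 1·4^2 = 1 · 16 = 16
Example (3,3,3) → sorted (3,3,3): b_1=3>1, not a PF.
Total 27; non-PF = 27−16 = 11

11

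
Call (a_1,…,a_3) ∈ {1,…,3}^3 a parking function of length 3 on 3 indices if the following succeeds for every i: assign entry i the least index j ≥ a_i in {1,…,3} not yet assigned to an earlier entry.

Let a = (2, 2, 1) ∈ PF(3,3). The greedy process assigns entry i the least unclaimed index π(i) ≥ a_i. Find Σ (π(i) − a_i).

1

Σπ = 3·4/2 = 6 (π permutes [3]); Σa = 2+2+1 = 5; disp = 6−5 = 1.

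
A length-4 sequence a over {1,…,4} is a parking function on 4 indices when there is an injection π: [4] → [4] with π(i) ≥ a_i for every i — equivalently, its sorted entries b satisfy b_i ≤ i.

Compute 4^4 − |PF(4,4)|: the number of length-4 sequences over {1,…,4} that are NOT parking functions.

131

|PF(4,4)| = (5−4)·5^(4−1) = 1·125 = 125
Check (4,4,1,2) → sorted (1,2,4,4): b_3=4>3, not a PF.
So 256 − 125 = 131 fail.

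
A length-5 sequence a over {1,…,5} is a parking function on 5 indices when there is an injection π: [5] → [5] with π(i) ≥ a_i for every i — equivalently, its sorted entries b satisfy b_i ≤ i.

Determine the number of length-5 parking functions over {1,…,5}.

|PF(5,5)| = (6−5)·6^(5−1) = 1×1296 = 1296 [KW]
Example (4,3,2,1,3) → sorted (1,2,3,3,4): b_i ≤ i ∀i, a PF.

1296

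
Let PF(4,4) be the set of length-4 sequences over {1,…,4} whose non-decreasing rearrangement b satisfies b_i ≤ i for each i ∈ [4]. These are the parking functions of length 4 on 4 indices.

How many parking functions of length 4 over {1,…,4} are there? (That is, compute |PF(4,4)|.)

|PF(4,4)| = (4+1−4)·(4+1)^{4−1} = 1×125 = 125 [KW]
One tuple (2,2,1,2) → sorted (1,2,2,2): b_i ≤ i ∀i, a PF.

125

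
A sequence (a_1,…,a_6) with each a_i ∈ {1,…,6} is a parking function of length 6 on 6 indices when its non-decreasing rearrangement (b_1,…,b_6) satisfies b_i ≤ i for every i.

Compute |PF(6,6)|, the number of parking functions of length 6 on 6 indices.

16807

Count = (7−6)·7^(6−1) = 1·16807 = 16807 (Pollak)
Check (1,4,1,3,2,4) → sorted (1,1,2,3,4,4): b_i ≤ i ∀i, a PF.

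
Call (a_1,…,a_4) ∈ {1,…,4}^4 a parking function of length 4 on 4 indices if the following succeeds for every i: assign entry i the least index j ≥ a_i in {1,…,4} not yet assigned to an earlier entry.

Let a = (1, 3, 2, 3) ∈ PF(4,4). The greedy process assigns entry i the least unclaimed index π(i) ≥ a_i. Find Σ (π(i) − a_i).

Σπ = 10 ({1..4} each once); Σa = 1+3+2+3 = 9; disp = 10−9 = 1.

1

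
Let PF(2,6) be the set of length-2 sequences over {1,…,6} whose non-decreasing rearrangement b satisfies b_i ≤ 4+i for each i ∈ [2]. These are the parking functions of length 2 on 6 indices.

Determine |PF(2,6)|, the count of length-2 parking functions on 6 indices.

35

|PF| = (6+1−2)·(6+1)^{2−1} = 5×7 = 35 (Konheim–Weiss)
E.g. (2,4) → sorted (2,4): b_i ≤ 4+i ∀i, a PF.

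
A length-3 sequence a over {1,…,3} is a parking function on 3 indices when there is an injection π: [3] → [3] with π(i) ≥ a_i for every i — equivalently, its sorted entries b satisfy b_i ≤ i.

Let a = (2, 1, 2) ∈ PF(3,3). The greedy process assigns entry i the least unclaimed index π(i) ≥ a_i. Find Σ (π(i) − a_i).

Σπ = 3·4/2 = 6 (π permutes [3]); Σa = 2+1+2 = 5; disp = 6−5 = 1.

1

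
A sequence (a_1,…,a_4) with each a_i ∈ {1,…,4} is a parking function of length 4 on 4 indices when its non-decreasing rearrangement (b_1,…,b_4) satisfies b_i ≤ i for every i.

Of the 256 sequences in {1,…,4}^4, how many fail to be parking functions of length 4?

131

Count = (4−4+1)·(4+1)^(4−1) = 1·125 = 125 (Konheim–Weiss)
One tuple (2,3,3,4) → sorted (2,3,3,4): b_1=2>1, not a PF.
Total 256; non-PF = 256−125 = 131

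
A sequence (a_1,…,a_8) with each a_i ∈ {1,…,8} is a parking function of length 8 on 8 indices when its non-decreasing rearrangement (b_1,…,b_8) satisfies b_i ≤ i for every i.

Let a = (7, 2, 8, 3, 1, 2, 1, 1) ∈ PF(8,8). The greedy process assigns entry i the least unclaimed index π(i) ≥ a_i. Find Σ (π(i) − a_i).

Σπ = 8·9/2 = 36 (π permutes [8]); Σa = 7+2+8+3+1+2+1+1 = 25; disp = 36−25 = 11.

11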